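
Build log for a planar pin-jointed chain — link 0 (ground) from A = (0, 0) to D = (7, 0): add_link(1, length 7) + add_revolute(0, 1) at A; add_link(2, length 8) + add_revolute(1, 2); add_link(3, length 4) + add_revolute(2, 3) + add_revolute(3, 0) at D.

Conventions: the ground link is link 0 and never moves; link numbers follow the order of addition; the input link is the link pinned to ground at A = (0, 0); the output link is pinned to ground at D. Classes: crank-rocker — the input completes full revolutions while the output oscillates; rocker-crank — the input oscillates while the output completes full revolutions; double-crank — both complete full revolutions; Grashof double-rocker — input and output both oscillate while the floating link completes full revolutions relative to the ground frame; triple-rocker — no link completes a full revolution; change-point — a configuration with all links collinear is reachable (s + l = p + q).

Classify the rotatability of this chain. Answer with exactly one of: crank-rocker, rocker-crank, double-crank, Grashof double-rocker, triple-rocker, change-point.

lengths: ground=7, input=7, coupler=8, output=4
sorted: s=4 (shortest), l=8 (longest), p+q=14
s + l = 12 vs p + q = 14
s + l < p + q (Grashof) with shortest = output link → rocker-crank

rocker-crank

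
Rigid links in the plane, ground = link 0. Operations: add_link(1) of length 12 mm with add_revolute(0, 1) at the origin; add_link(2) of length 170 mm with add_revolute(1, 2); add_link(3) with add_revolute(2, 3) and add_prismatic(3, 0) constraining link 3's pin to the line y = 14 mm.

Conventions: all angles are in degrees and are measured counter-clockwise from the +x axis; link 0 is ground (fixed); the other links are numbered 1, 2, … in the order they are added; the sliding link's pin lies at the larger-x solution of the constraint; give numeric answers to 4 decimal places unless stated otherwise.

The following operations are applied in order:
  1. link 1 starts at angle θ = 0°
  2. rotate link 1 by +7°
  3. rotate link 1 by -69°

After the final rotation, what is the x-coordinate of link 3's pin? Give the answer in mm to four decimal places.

geometry: r = 12 mm, L = 170 mm, e = 14 mm; θ starts at 0°
rotate link 1 by +7°: θ ← 0° +7° = 7°
rotate link 1 by -69°: θ ← 7° -69° = -62°
crank pin P = (r cos θ, r sin θ) = (5.633659, -10.595371)
h = r sin θ − e = -10.595371 − 14 = -24.595371
x = r cos θ + √(L² − h²) = 5.633659 + 168.211378 = 173.845037

173.8450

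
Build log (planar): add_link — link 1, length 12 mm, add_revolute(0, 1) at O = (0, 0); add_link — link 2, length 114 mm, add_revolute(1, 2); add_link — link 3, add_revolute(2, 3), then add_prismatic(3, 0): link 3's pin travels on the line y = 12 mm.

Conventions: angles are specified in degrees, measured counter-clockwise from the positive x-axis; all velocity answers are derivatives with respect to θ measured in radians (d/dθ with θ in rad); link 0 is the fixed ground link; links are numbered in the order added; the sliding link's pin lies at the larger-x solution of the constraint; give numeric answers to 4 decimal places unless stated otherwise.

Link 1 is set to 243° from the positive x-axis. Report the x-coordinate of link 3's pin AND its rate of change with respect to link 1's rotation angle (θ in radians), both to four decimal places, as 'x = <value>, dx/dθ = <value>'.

geometry: r = 12 mm, L = 114 mm, e = 12 mm
crank pin P = (r cos θ, r sin θ) = (-5.447886, -10.692078)
h = r sin θ − e = -10.692078 − 12 = -22.692078
x = r cos θ + √(L² − h²) = -5.447886 + 111.718707 = 106.270821
dx/dθ = −r sin θ − h·r cos θ/√(L² − h²) (θ in radians; h = -22.692078) = 9.585515

x = 106.2708, dx/dθ = 9.5855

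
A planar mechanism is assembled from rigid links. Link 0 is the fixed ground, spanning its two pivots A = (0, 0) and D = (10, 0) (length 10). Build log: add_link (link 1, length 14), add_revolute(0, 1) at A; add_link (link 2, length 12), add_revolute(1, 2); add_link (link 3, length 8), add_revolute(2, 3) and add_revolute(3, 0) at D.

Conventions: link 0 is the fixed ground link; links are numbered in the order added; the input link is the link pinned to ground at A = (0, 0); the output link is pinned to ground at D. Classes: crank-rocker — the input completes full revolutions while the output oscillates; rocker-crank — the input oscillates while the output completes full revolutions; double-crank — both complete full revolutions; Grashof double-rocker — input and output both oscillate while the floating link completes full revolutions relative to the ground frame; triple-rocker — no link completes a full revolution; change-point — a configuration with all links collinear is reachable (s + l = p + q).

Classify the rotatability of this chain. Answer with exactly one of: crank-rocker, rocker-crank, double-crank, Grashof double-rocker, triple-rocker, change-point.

lengths: ground=10, input=14, coupler=12, output=8
sorted: s=8 (shortest), l=14 (longest), p+q=22
s + l = 22 vs p + q = 22
s + l = p + q → change-point (collinear configuration reachable)

change-point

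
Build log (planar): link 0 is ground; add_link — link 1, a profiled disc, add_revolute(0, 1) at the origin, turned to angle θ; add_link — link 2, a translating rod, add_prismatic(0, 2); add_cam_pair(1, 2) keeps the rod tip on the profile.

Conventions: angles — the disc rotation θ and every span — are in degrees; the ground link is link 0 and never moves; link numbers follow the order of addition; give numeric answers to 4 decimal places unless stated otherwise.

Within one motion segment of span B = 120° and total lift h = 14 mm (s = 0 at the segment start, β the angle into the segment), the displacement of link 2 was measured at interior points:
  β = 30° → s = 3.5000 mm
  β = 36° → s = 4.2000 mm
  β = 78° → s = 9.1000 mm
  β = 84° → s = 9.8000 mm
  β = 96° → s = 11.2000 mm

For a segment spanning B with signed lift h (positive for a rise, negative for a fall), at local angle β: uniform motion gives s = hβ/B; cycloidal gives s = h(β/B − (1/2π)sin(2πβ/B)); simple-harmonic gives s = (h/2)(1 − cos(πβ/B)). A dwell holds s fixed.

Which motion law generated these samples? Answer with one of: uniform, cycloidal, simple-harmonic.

candidates at β/B = r: uniform s = h·r (linear in β); cycloidal s = h·(r − sin(2πr)/(2π)); simple-harmonic s = (h/2)(1 − cos(πr))
β=30°: printed 3.5000 | uniform 3.5000, cycloidal 1.2718, simple-harmonic 2.0503
β=36°: printed 4.2000 | uniform 4.2000, cycloidal 2.0809, simple-harmonic 2.8855
β=78°: printed 9.1000 | uniform 9.1000, cycloidal 10.9026, simple-harmonic 10.1779
β=84°: printed 9.8000 | uniform 9.8000, cycloidal 11.9191, simple-harmonic 11.1145
β=96°: printed 11.2000 | uniform 11.2000, cycloidal 13.3191, simple-harmonic 12.6631
only one law matches every sample → uniform

uniform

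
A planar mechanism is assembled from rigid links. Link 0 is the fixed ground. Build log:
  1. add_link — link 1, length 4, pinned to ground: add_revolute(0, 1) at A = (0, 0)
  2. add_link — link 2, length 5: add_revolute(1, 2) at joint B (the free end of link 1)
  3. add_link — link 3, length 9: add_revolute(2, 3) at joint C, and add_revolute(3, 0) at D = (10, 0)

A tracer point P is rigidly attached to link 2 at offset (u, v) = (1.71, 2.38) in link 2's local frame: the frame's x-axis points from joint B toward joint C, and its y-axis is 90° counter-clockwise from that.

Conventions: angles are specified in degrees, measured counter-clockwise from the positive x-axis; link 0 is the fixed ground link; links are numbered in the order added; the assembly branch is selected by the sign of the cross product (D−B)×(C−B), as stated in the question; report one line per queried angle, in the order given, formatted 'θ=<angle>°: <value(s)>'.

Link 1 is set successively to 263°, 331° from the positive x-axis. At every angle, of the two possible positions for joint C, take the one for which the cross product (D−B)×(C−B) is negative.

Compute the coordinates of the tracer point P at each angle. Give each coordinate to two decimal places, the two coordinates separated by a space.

A=(0,0), D=(10.00,0)
θ=263°: B = A + 4.00·(cos263°, sin263°) = (-0.4875, -3.9702)
θ=263°: |BD| = 11.2138
θ=263°: circle(B,5.00) ∩ circle(D,9.00): a=3.1100, h=3.9151
θ=263°:   candidates: C₊=(1.0350,0.7924) cross=43.903; C₋=(3.8072,-6.5306) cross=-43.903
θ=263°:   branch - wants cross < 0 → take C=(3.8072,-6.5306) (cross=-43.903)
θ=263°: ex = (C−B)/|BC| = (0.8589,-0.5121); ey = (0.5121,0.8589)
θ=263°: P = B + 1.71·ex + 2.38·ey = (2.2001,-2.8016)
θ=331°: B = A + 4.00·(cos331°, sin331°) = (3.4985, -1.9392)
θ=331°: |BD| = 6.7846
θ=331°: circle(B,5.00) ∩ circle(D,9.00): a=-0.7347, h=4.9457
θ=331°:   candidates: C₊=(1.3808,2.5901) cross=33.555; C₋=(4.2080,-6.8886) cross=-33.555
θ=331°:   branch - wants cross < 0 → take C=(4.2080,-6.8886) (cross=-33.555)
θ=331°: ex = (C−B)/|BC| = (0.1419,-0.9899); ey = (0.9899,0.1419)
θ=331°: P = B + 1.71·ex + 2.38·ey = (6.0971,-3.2942)

θ=263°: 2.20 -2.80
θ=331°: 6.10 -3.29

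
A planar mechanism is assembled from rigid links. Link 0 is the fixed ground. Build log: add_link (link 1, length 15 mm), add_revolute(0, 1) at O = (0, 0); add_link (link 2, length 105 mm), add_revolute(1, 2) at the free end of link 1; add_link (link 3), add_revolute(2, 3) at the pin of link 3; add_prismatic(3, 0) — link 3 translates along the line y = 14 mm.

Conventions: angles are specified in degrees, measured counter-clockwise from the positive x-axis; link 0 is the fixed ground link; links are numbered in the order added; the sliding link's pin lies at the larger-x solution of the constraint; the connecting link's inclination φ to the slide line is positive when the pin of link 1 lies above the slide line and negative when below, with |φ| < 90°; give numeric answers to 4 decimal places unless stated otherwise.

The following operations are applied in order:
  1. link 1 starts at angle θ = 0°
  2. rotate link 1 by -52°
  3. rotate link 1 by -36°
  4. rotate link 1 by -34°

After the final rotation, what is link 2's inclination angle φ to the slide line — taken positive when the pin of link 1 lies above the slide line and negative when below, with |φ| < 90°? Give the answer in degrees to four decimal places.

geometry: r = 15 mm, L = 105 mm, e = 14 mm; θ starts at 0°
rotate link 1 by -52°: θ ← 0° -52° = -52°
rotate link 1 by -36°: θ ← -52° -36° = -88°
rotate link 1 by -34°: θ ← -88° -34° = -122°
h = r sin θ − e = -12.720721 − 14 = -26.720721
sin φ = h / L = -26.720721 / 105 = -0.25448306
φ = arcsin(-0.25448306) = -14.742956°

-14.7430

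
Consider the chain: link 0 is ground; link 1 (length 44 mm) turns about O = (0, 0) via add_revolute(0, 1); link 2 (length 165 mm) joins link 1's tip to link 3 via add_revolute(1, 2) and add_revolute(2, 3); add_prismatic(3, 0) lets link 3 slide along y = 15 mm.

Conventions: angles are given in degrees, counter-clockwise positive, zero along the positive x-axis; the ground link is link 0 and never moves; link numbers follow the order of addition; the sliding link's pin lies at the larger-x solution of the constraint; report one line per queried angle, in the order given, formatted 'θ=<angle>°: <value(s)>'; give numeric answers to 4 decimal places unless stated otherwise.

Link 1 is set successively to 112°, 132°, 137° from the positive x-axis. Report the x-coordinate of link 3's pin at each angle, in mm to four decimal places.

geometry: r = 44 mm, L = 165 mm, e = 15 mm
θ=112°: crank pin P = (r cos θ, r sin θ) = (-16.482690, 40.796090)
θ=112°: h = r sin θ − e = 40.796090 − 15 = 25.796090
θ=112°: x = r cos θ + √(L² − h²) = -16.482690 + 162.971046 = 146.488356
θ=132°: crank pin P = (r cos θ, r sin θ) = (-29.441747, 32.698372)
θ=132°: h = r sin θ − e = 32.698372 − 15 = 17.698372
θ=132°: x = r cos θ + √(L² − h²) = -29.441747 + 164.048065 = 134.606318
θ=137°: crank pin P = (r cos θ, r sin θ) = (-32.179563, 30.007928)
θ=137°: h = r sin θ − e = 30.007928 − 15 = 15.007928
θ=137°: x = r cos θ + √(L² − h²) = -32.179563 + 164.316043 = 132.136480

θ=112°: 146.4884
θ=132°: 134.6063
θ=137°: 132.1365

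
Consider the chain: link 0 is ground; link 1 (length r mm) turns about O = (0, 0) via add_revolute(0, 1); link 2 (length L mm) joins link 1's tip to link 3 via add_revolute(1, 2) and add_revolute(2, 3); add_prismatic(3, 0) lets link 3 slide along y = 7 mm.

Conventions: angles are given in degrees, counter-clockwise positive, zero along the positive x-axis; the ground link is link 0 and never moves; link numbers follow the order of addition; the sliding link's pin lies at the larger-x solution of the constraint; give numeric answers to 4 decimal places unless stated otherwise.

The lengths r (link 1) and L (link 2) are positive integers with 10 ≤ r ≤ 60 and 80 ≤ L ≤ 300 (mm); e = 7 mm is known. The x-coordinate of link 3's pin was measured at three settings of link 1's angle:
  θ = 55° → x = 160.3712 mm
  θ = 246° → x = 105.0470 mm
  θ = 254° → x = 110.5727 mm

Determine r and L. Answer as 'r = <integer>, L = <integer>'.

constraint per measurement: (x − r cos θ)² + (r sin θ − e)² = L²
subtracting the θ₁ and θ₂ equations cancels the r² and L² terms:
r = (x₁² − x₂²) / (2[(x₁cos θ₁ + e sin θ₁) − (x₂cos θ₂ + e sin θ₂)]) = 50.0000 → r = 50
L² = (x₁ − r cos θ₁)² + (r sin θ₁ − e)² = 18496.0012 → L = 136.0000 → L = 136
check at θ₃=254°: x = 110.5727 (printed 110.5727) ✓

r = 50, L = 136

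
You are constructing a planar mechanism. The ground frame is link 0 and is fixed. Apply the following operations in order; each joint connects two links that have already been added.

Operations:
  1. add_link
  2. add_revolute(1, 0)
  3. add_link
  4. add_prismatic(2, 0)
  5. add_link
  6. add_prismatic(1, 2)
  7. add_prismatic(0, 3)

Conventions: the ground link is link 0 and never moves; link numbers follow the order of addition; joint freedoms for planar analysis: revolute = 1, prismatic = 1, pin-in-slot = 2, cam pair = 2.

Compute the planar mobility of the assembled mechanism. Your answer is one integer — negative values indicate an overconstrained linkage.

link 0 = ground. State L|J1|J2 = 1|0|0
+link1  2|0|0
R(1,0) f=1→J1  2|1|0
+link2  3|1|0
P(2,0) f=1→J1  3|2|0
+link3  4|2|0
P(1,2) f=1→J1  4|3|0
P(0,3) f=1→J1  4|4|0
M = 3(4−1)−2·4−0 = 9−8−0 = 1

M = 1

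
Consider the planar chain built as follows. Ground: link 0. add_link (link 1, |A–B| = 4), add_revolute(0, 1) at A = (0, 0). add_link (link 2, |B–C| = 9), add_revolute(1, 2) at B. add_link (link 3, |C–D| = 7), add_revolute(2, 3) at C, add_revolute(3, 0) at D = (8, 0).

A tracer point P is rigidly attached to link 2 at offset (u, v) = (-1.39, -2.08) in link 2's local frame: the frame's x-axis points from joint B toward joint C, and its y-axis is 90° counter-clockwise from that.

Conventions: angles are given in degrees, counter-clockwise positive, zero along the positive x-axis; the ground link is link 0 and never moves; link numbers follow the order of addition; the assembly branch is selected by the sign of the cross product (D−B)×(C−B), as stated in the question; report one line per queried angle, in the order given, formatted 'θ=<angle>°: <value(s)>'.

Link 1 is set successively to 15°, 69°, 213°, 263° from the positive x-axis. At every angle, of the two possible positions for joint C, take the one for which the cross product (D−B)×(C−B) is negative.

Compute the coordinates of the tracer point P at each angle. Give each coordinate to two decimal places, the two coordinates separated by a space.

A=(0,0), D=(8.00,0)
θ=15°: B = A + 4.00·(cos15°, sin15°) = (3.8637, 1.0353)
θ=15°: |BD| = 4.2639
θ=15°: circle(B,9.00) ∩ circle(D,7.00): a=5.8844, h=6.8098
θ=15°:   candidates: C₊=(11.2254,6.2126) cross=29.036; C₋=(7.9186,-6.9995) cross=-29.036
θ=15°:   branch - wants cross < 0 → take C=(7.9186,-6.9995) (cross=-29.036)
θ=15°: ex = (C−B)/|BC| = (0.4505,-0.8928); ey = (0.8928,0.4505)
θ=15°: P = B + -1.39·ex + -2.08·ey = (1.3805,1.3391)
θ=69°: B = A + 4.00·(cos69°, sin69°) = (1.4335, 3.7343)
θ=69°: |BD| = 7.5541
θ=69°: circle(B,9.00) ∩ circle(D,7.00): a=5.8951, h=6.8006
θ=69°:   candidates: C₊=(9.9197,6.7316) cross=51.372; C₋=(3.1961,-5.0914) cross=-51.372
θ=69°:   branch - wants cross < 0 → take C=(3.1961,-5.0914) (cross=-51.372)
θ=69°: ex = (C−B)/|BC| = (0.1958,-0.9806); ey = (0.9806,0.1958)
θ=69°: P = B + -1.39·ex + -2.08·ey = (-0.8785,4.6900)
θ=213°: B = A + 4.00·(cos213°, sin213°) = (-3.3547, -2.1786)
θ=213°: |BD| = 11.5618
θ=213°: circle(B,9.00) ∩ circle(D,7.00): a=7.1648, h=5.4467
θ=213°:   candidates: C₊=(2.6554,4.5206) cross=62.973; C₋=(4.7080,-6.1776) cross=-62.973
θ=213°:   branch - wants cross < 0 → take C=(4.7080,-6.1776) (cross=-62.973)
θ=213°: ex = (C−B)/|BC| = (0.8959,-0.4443); ey = (0.4443,0.8959)
θ=213°: P = B + -1.39·ex + -2.08·ey = (-5.5242,-3.4243)
θ=263°: B = A + 4.00·(cos263°, sin263°) = (-0.4875, -3.9702)
θ=263°: |BD| = 9.3701
θ=263°: circle(B,9.00) ∩ circle(D,7.00): a=6.3926, h=6.3352
θ=263°:   candidates: C₊=(2.6187,4.4768) cross=59.361; C₋=(7.9872,-7.0000) cross=-59.361
θ=263°:   branch - wants cross < 0 → take C=(7.9872,-7.0000) (cross=-59.361)
θ=263°: ex = (C−B)/|BC| = (0.9416,-0.3366); ey = (0.3366,0.9416)
θ=263°: P = B + -1.39·ex + -2.08·ey = (-2.4966,-5.4608)

θ=15°: 1.38 1.34
θ=69°: -0.88 4.69
θ=213°: -5.52 -3.42
θ=263°: -2.50 -5.46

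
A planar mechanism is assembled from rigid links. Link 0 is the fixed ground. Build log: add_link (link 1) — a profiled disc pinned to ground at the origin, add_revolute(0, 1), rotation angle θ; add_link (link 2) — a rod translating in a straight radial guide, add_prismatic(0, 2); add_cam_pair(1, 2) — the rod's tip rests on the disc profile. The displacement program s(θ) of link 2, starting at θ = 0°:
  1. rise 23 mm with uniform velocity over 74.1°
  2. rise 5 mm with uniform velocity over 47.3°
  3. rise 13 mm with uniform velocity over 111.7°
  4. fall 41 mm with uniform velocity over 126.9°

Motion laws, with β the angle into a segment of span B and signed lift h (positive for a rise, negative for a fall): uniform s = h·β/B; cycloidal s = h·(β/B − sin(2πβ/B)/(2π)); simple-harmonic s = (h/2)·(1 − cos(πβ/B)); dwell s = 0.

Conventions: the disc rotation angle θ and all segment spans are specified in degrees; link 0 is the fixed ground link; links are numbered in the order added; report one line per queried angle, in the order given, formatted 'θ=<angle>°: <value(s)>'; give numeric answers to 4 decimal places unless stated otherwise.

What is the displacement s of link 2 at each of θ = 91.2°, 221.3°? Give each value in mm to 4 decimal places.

seg 1 [0°–74.1°] uniform, h=23: full span → s += 23 → s = 23.0000
seg 2 [74.1°–121.4°] uniform, h=5: θ=91.2° here. β=17.1, B=47.3. 5·17.1/47.3 = 1.8076 → s = 24.8076
seg 2 [74.1°–121.4°] uniform, h=5: full span → s += 5 → s = 28.0000
seg 3 [121.4°–233.1°] uniform, h=13: θ=221.3° here. β=99.9, B=111.7. 13·99.9/111.7 = 11.6267 → s = 39.6267

θ=91.2°: 24.8076
θ=221.3°: 39.6267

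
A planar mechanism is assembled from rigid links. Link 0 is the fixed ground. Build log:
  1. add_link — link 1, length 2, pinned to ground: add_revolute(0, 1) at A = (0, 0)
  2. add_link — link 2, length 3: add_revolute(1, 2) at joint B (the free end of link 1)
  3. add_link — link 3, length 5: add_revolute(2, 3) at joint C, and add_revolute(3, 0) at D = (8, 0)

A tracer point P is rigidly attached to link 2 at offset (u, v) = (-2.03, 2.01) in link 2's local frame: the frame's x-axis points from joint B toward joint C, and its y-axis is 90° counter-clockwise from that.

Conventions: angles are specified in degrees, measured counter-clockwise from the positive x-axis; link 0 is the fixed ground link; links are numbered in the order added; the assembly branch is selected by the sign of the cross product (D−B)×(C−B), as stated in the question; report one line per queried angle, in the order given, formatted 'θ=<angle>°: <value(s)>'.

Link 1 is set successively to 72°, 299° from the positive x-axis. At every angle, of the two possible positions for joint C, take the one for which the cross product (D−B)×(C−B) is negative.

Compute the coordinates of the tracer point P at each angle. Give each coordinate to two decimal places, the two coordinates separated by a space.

A=(0,0), D=(8.00,0)
θ=72°: B = A + 2.00·(cos72°, sin72°) = (0.6180, 1.9021)
θ=72°: |BD| = 7.6231
θ=72°: circle(B,3.00) ∩ circle(D,5.00): a=2.7621, h=1.1708
θ=72°:   candidates: C₊=(3.5849,2.3467) cross=8.925; C₋=(3.0006,0.0791) cross=-8.925
θ=72°:   branch - wants cross < 0 → take C=(3.0006,0.0791) (cross=-8.925)
θ=72°: ex = (C−B)/|BC| = (0.7942,-0.6077); ey = (0.6077,0.7942)
θ=72°: P = B + -2.03·ex + 2.01·ey = (0.2272,4.7320)
θ=299°: B = A + 2.00·(cos299°, sin299°) = (0.9696, -1.7492)
θ=299°: |BD| = 7.2447
θ=299°: circle(B,3.00) ∩ circle(D,5.00): a=2.5181, h=1.6307
θ=299°:   candidates: C₊=(3.0195,0.4412) cross=11.814; C₋=(3.8070,-2.7237) cross=-11.814
θ=299°:   branch - wants cross < 0 → take C=(3.8070,-2.7237) (cross=-11.814)
θ=299°: ex = (C−B)/|BC| = (0.9458,-0.3248); ey = (0.3248,0.9458)
θ=299°: P = B + -2.03·ex + 2.01·ey = (-0.2974,0.8111)

θ=72°: 0.23 4.73
θ=299°: -0.30 0.81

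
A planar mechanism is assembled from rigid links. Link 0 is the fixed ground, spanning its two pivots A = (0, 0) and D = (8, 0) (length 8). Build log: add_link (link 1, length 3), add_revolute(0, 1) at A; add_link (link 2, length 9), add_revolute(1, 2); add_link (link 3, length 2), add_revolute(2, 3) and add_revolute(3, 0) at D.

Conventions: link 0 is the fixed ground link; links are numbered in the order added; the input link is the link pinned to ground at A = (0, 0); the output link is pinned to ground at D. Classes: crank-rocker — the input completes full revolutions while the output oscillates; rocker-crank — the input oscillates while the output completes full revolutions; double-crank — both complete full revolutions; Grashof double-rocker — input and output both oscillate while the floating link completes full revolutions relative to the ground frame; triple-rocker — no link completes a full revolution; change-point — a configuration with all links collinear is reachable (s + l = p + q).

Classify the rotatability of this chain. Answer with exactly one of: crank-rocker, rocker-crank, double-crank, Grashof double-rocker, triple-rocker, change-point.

lengths: ground=8, input=3, coupler=9, output=2
sorted: s=2 (shortest), l=9 (longest), p+q=11
s + l = 11 vs p + q = 11
s + l = p + q → change-point (collinear configuration reachable)

change-point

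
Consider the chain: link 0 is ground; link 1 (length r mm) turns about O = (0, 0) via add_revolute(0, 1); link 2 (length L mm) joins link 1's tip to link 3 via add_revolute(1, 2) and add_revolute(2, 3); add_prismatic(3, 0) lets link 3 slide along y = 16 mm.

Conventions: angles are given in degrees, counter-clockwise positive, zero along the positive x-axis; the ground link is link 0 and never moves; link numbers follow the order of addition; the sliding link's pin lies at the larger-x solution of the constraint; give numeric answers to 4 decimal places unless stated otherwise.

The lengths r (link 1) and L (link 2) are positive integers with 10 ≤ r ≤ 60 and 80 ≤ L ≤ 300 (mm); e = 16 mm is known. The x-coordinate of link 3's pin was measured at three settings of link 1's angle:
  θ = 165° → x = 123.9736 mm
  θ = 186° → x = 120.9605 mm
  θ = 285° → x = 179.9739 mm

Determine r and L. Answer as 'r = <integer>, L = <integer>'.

constraint per measurement: (x − r cos θ)² + (r sin θ − e)² = L²
subtracting the θ₁ and θ₂ equations cancels the r² and L² terms:
r = (x₁² − x₂²) / (2[(x₁cos θ₁ + e sin θ₁) − (x₂cos θ₂ + e sin θ₂)]) = 58.0004 → r = 58
L² = (x₁ − r cos θ₁)² + (r sin θ₁ − e)² = 32400.0044 → L = 180.0000 → L = 180
check at θ₃=285°: x = 179.9739 (printed 179.9739) ✓

r = 58, L = 180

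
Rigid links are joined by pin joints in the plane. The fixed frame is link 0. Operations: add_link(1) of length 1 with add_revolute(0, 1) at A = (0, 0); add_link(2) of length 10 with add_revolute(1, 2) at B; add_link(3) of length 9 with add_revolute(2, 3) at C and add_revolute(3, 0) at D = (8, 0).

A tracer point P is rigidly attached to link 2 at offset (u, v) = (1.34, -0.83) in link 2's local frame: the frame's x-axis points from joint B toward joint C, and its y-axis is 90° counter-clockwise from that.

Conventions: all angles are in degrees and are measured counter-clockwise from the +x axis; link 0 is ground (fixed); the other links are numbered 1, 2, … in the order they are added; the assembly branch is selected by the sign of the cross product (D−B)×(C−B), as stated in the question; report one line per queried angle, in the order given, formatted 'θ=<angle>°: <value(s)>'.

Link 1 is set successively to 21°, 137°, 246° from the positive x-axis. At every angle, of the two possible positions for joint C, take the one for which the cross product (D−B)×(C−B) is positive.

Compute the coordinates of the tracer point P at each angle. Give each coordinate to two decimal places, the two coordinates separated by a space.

A=(0,0), D=(8.00,0)
θ=21°: B = A + 1.00·(cos21°, sin21°) = (0.9336, 0.3584)
θ=21°: |BD| = 7.0755
θ=21°: circle(B,10.00) ∩ circle(D,9.00): a=4.8804, h=8.7282
θ=21°:   candidates: C₊=(6.2498,8.8282) cross=61.756; C₋=(5.3657,-8.6058) cross=-61.756
θ=21°:   branch + wants cross > 0 → take C=(6.2498,8.8282) (cross=61.756)
θ=21°: ex = (C−B)/|BC| = (0.5316,0.8470); ey = (-0.8470,0.5316)
θ=21°: P = B + 1.34·ex + -0.83·ey = (2.3489,1.0521)
θ=137°: B = A + 1.00·(cos137°, sin137°) = (-0.7314, 0.6820)
θ=137°: |BD| = 8.7579
θ=137°: circle(B,10.00) ∩ circle(D,9.00): a=5.4637, h=8.3754
θ=137°:   candidates: C₊=(5.3680,8.6065) cross=73.352; C₋=(4.0635,-8.0935) cross=-73.352
θ=137°:   branch + wants cross > 0 → take C=(5.3680,8.6065) (cross=73.352)
θ=137°: ex = (C−B)/|BC| = (0.6099,0.7925); ey = (-0.7925,0.6099)
θ=137°: P = B + 1.34·ex + -0.83·ey = (0.7437,1.2376)
θ=246°: B = A + 1.00·(cos246°, sin246°) = (-0.4067, -0.9135)
θ=246°: |BD| = 8.4562
θ=246°: circle(B,10.00) ∩ circle(D,9.00): a=5.3515, h=8.4475
θ=246°:   candidates: C₊=(4.0009,8.0627) cross=71.434; C₋=(5.8261,-8.7335) cross=-71.434
θ=246°:   branch + wants cross > 0 → take C=(4.0009,8.0627) (cross=71.434)
θ=246°: ex = (C−B)/|BC| = (0.4408,0.8976); ey = (-0.8976,0.4408)
θ=246°: P = B + 1.34·ex + -0.83·ey = (0.9289,-0.0766)

θ=21°: 2.35 1.05
θ=137°: 0.74 1.24
θ=246°: 0.93 -0.08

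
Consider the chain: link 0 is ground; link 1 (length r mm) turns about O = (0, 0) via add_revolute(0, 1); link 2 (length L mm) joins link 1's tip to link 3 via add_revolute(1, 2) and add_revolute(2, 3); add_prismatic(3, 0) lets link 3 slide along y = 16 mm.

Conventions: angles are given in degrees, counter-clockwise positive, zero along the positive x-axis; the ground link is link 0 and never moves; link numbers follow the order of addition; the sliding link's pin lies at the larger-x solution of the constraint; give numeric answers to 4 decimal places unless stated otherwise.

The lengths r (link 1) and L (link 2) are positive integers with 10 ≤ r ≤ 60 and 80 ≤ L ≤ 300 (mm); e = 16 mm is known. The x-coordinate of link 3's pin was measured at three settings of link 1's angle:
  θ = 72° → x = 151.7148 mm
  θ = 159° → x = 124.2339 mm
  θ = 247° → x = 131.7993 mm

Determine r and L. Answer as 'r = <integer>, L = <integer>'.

constraint per measurement: (x − r cos θ)² + (r sin θ − e)² = L²
subtracting the θ₁ and θ₂ equations cancels the r² and L² terms:
r = (x₁² − x₂²) / (2[(x₁cos θ₁ + e sin θ₁) − (x₂cos θ₂ + e sin θ₂)]) = 22.0000 → r = 22
L² = (x₁ − r cos θ₁)² + (r sin θ₁ − e)² = 21025.0089 → L = 145.0000 → L = 145
check at θ₃=247°: x = 131.7993 (printed 131.7993) ✓

r = 22, L = 145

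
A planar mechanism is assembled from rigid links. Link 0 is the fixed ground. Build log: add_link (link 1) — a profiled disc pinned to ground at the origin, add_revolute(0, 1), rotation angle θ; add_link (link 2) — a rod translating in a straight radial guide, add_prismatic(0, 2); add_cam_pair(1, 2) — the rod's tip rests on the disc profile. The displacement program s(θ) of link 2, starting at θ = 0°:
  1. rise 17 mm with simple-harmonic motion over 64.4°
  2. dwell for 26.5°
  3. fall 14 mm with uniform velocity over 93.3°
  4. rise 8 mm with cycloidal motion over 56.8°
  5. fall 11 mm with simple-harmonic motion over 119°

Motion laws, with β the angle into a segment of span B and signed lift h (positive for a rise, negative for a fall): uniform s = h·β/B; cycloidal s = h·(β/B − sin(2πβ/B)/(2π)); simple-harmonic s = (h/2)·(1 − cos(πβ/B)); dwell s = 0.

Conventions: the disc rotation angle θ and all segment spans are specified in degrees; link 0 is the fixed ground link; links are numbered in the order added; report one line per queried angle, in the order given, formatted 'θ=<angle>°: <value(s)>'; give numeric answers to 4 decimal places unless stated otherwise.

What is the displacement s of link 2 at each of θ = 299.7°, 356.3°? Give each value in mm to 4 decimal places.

seg 1 [0°–64.4°] simple-harmonic, h=17: full span → s += 17 → s = 17.0000
seg 2 [64.4°–90.9°] dwell: s stays 17.0000
seg 3 [90.9°–184.2°] uniform, h=-14: full span → s += -14 → s = 3.0000
seg 4 [184.2°–241°] cycloidal, h=8: full span → s += 8 → s = 11.0000
seg 5 [241°–360°] simple-harmonic, h=-11: θ=299.7° here. β=58.7, B=119. -11/2·(1 − cos(π·0.4933)) = -5.3838 → s = 5.6162
seg 5 [241°–360°] simple-harmonic, h=-11: θ=356.3° here. β=115.3, B=119. -11/2·(1 − cos(π·0.9689)) = -10.9738 → s = 0.0262

θ=299.7°: 5.6162
θ=356.3°: 0.0262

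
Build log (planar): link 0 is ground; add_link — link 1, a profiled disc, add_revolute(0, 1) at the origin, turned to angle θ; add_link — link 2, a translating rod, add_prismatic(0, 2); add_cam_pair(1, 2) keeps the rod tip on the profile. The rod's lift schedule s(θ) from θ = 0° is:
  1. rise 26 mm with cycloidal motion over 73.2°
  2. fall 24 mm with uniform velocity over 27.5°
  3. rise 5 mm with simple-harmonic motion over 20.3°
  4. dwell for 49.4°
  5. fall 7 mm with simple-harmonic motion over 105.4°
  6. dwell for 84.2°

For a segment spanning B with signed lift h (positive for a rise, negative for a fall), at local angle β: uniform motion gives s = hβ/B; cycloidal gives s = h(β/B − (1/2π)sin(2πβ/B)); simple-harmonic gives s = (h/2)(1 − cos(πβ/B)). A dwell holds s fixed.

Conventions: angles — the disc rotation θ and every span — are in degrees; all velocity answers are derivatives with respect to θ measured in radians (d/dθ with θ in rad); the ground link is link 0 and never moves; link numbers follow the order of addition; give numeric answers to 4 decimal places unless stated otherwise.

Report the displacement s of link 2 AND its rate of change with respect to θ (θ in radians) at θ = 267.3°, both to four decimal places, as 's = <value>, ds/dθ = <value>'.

seg 1 [0°–73.2°] cycloidal, h=26: full span → s += 26 → s = 26.0000
seg 2 [73.2°–100.7°] uniform, h=-24: full span → s += -24 → s = 2.0000
seg 3 [100.7°–121°] simple-harmonic, h=5: full span → s += 5 → s = 7.0000
seg 4 [121°–170.4°] dwell: s stays 7.0000
seg 5 [170.4°–275.8°] simple-harmonic, h=-7: θ=267.3° here. β=96.9, B=105.4. -7/2·(1 − cos(π·0.9194)) = -6.8883 → s = 0.1117
velocity in seg [170.4°–275.8°] (simple-harmonic), θ in radians: β = 96.9° = 1.6912 rad, B = 105.4° = 1.8396 rad; ds/dθ = (πh/(2B)) sin(πβ/B) = (π·(-7)/(2·1.8396)) sin(π·0.9194) = -1.498208 mm/rad

s = 0.1117, ds/dθ = -1.4982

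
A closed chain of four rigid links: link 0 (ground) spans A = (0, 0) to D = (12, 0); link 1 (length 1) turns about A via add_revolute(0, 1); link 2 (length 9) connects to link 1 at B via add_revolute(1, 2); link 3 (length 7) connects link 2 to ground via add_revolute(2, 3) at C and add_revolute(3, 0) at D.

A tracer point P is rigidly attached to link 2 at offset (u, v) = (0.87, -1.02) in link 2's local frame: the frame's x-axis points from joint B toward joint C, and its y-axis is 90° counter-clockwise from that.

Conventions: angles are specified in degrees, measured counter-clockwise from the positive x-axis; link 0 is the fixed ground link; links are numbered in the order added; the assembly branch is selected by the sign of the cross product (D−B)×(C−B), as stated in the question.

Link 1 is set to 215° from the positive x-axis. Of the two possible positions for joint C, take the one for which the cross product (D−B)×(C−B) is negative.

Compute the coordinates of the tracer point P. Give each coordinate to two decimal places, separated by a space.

A=(0,0), D=(12.00,0)
B = A + 1.00·(cos215°, sin215°) = (-0.8192, -0.5736)
|BD| = 12.8320
circle(B,9.00) ∩ circle(D,7.00): a=7.6629, h=4.7202
  candidates: C₊=(6.6251,4.4844) cross=60.570; C₋=(7.0471,-4.9465) cross=-60.570
  branch - wants cross < 0 → take C=(7.0471,-4.9465) (cross=-60.570)
ex = (C−B)/|BC| = (0.8740,-0.4859); ey = (0.4859,0.8740)
P = B + 0.87·ex + -1.02·ey = (-0.5544,-1.8878)

-0.55 -1.89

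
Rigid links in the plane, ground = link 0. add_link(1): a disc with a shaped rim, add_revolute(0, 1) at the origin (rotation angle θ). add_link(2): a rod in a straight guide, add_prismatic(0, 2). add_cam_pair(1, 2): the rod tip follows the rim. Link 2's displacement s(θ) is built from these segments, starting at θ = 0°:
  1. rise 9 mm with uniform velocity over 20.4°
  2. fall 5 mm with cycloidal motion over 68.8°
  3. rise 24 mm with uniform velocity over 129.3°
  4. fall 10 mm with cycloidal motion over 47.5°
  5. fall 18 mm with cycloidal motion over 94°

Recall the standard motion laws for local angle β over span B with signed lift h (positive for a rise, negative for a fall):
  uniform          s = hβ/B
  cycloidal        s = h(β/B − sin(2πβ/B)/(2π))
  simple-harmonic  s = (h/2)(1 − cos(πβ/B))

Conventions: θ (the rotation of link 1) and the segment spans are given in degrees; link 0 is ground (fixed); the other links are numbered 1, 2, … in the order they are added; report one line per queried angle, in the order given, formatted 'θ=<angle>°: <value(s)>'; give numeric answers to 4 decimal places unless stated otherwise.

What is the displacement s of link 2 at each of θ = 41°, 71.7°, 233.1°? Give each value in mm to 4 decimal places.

segment 1 (0° to 20.4°, uniform, h = 9) is passed completely: s = 0.0000 + (9) = 9.0000
θ = 41° falls in segment 2 (20.4° to 89.2°, cycloidal, h = -5): β = 41 − 20.4 = 20.6°, B = 68.8°; Δs = -5·(0.2994 − sin(2π·0.2994)/(2π)) = -0.7394; s = 9.0000 − 0.7394 = 8.2606
θ = 71.7° falls in segment 2 (20.4° to 89.2°, cycloidal, h = -5): β = 71.7 − 20.4 = 51.3°, B = 68.8°; Δs = -5·(0.7456 − sin(2π·0.7456)/(2π)) = -4.5237; s = 9.0000 − 4.5237 = 4.4763
segment 2 (20.4° to 89.2°, cycloidal, h = -5) is passed completely: s = 9.0000 + (-5) = 4.0000
segment 3 (89.2° to 218.5°, uniform, h = 24) is passed completely: s = 4.0000 + (24) = 28.0000
θ = 233.1° falls in segment 4 (218.5° to 266°, cycloidal, h = -10): β = 233.1 − 218.5 = 14.6°, B = 47.5°; Δs = -10·(0.3074 − sin(2π·0.3074)/(2π)) = -1.5844; s = 28.0000 − 1.5844 = 26.4156

θ=41°: 8.2606
θ=71.7°: 4.4763
θ=233.1°: 26.4156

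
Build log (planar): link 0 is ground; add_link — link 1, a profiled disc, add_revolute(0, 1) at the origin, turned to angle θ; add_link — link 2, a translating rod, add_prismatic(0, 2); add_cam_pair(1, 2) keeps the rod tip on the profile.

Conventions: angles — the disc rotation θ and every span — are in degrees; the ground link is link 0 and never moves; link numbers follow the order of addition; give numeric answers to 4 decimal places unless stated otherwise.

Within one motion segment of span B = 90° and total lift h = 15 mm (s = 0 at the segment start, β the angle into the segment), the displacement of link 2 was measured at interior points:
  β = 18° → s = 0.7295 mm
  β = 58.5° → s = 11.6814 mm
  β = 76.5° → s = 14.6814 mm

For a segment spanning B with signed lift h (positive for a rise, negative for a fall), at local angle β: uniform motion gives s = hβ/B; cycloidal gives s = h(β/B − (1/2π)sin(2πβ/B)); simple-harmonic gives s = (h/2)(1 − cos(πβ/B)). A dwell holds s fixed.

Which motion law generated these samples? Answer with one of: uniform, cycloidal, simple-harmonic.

candidates at β/B = r: uniform s = h·r (linear in β); cycloidal s = h·(r − sin(2πr)/(2π)); simple-harmonic s = (h/2)(1 − cos(πr))
β=18°: printed 0.7295 | uniform 3.0000, cycloidal 0.7295, simple-harmonic 1.4324
β=58.5°: printed 11.6814 | uniform 9.7500, cycloidal 11.6814, simple-harmonic 10.9049
β=76.5°: printed 14.6814 | uniform 12.7500, cycloidal 14.6814, simple-harmonic 14.1825
only one law matches every sample → cycloidal

cycloidal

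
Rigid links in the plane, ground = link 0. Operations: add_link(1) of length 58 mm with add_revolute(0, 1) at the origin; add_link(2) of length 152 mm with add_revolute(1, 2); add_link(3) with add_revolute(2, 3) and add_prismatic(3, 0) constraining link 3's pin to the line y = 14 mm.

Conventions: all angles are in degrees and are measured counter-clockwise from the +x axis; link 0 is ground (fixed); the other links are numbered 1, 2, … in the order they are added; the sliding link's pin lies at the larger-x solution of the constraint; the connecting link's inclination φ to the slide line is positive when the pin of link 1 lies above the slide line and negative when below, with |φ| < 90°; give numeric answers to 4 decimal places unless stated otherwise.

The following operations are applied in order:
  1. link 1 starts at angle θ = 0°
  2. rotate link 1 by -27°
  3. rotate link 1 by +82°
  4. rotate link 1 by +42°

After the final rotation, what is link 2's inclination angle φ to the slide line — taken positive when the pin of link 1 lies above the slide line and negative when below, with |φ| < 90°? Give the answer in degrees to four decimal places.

geometry: r = 58 mm, L = 152 mm, e = 14 mm; θ starts at 0°
rotate link 1 by -27°: θ ← 0° -27° = -27°
rotate link 1 by +82°: θ ← -27° +82° = 55°
rotate link 1 by +42°: θ ← 55° +42° = 97°
h = r sin θ − e = 57.567677 − 14 = 43.567677
sin φ = h / L = 43.567677 / 152 = 0.28662945
φ = arcsin(0.28662945) = 16.656273°

16.6563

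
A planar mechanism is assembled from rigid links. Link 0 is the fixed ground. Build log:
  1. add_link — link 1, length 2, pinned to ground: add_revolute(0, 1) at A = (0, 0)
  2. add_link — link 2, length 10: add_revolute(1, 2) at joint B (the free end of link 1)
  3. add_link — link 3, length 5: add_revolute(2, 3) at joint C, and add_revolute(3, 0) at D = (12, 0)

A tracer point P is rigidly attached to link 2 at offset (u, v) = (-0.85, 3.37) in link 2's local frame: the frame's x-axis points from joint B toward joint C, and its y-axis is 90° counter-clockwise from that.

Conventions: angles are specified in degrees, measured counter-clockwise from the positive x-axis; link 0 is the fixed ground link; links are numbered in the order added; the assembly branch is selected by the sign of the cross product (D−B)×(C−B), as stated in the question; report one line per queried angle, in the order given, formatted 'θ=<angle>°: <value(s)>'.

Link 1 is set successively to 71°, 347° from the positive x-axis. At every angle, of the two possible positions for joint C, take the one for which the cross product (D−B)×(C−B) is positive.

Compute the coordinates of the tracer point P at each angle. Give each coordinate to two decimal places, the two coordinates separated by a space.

A=(0,0), D=(12.00,0)
θ=71°: B = A + 2.00·(cos71°, sin71°) = (0.6511, 1.8910)
θ=71°: |BD| = 11.5053
θ=71°: circle(B,10.00) ∩ circle(D,5.00): a=9.0120, h=4.3340
θ=71°:   candidates: C₊=(10.2529,4.6848) cross=49.864; C₋=(8.8283,-3.8652) cross=-49.864
θ=71°:   branch + wants cross > 0 → take C=(10.2529,4.6848) (cross=49.864)
θ=71°: ex = (C−B)/|BC| = (0.9602,0.2794); ey = (-0.2794,0.9602)
θ=71°: P = B + -0.85·ex + 3.37·ey = (-1.1065,4.8894)
θ=347°: B = A + 2.00·(cos347°, sin347°) = (1.9487, -0.4499)
θ=347°: |BD| = 10.0613
θ=347°: circle(B,10.00) ∩ circle(D,5.00): a=8.7578, h=4.8271
θ=347°:   candidates: C₊=(10.4819,4.7640) cross=48.567; C₋=(10.9136,-4.8806) cross=-48.567
θ=347°:   branch + wants cross > 0 → take C=(10.4819,4.7640) (cross=48.567)
θ=347°: ex = (C−B)/|BC| = (0.8533,0.5214); ey = (-0.5214,0.8533)
θ=347°: P = B + -0.85·ex + 3.37·ey = (-0.5337,1.9826)

θ=71°: -1.11 4.89
θ=347°: -0.53 1.98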